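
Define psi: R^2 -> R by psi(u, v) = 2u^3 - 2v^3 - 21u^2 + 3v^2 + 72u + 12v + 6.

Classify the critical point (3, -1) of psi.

saddle point

The mixed partial ∂²psi/∂u∂v is 0, so the Hessian at any point is diag(psi_uu, psi_vv) = diag(6(2u - 7), 6(-2v + 1)).
At (3, -1): H = diag(-6, 18).
The eigenvalues have opposite signs, so H is indefinite: a saddle point.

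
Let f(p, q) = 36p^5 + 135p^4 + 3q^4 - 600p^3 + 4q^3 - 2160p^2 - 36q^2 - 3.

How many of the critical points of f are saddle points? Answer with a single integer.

6

f separates as a function of p plus a function of q, so ∇f=0 decouples.
∂f/∂p = 180p(p - 3)(p + 2)(p + 4) = 0 at p ∈ {-4, -2, 0, 3}; ∂f/∂q = 12q(q - 2)(q + 3) = 0 at q ∈ {-3, 0, 2}.
The Hessian is diagonal: diag(f_pp, f_qq). Second derivatives: f_pp(-4)=-10080, f_pp(-2)=3600, f_pp(0)=-4320, f_pp(3)=18900; f_qq(-3)=180, f_qq(0)=-72, f_qq(2)=120.
Saddle points occur where the two diagonal entries have opposite signs: (-4, -3), (-4, 2), (-2, 0), (0, -3), (0, 2), (3, 0). Count: 6.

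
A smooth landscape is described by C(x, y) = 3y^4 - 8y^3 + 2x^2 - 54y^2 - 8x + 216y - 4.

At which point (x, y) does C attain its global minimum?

C(x,y) separates as P(x) + Q(y) − 4, so its minimum is min P + min Q − 4.
P'(x) = 4x - 8 vanishes at x ∈ {2}; Q'(y) = 12(y - 3)(y - 2)(y + 3) vanishes at y ∈ {-3, 2, 3}.
Local minima of P (where P''>0): P(2)=-8. Local minima of Q: Q(-3)=-675, Q(3)=189.
So the global minimum of C is P(2) + Q(-3) − 4 = -8 − 675 − 4 = -687, attained at (2, -3).

(2, -3)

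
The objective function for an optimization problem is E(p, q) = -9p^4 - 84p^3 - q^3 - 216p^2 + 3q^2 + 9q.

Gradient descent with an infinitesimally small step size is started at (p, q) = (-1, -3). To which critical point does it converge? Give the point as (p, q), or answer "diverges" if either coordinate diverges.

(-3, -1)

E is separable, so gradient descent decouples: p follows -∂E/∂p, q follows -∂E/∂q.
∂E/∂p = -36p(p + 3)(p + 4); at p=-1 this is 216, so p decreases.
∂E/∂q = -3(q - 3)(q + 1); at q=-3 this is -36, so q increases.
p converges to its nearest critical value -3 (a local min of the p-part); q converges to -1. The iterate converges to (-3, -1).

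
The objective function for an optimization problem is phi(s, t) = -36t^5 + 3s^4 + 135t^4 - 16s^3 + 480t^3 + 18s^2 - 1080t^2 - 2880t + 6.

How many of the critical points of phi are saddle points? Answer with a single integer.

6

phi separates as a function of s plus a function of t, so ∇phi=0 decouples.
∂phi/∂s = 12s(s - 3)(s - 1) = 0 at s ∈ {0, 1, 3}; ∂phi/∂t = -180(t - 4)(t - 2)(t + 1)(t + 2) = 0 at t ∈ {-2, -1, 2, 4}.
The Hessian is diagonal: diag(phi_ss, phi_tt). Second derivatives: phi_ss(0)=36, phi_ss(1)=-24, phi_ss(3)=72; phi_tt(-2)=4320, phi_tt(-1)=-2700, phi_tt(2)=4320, phi_tt(4)=-10800.
Saddle points occur where the two diagonal entries have opposite signs: (0, -1), (0, 4), (1, -2), (1, 2), (3, -1), (3, 4). Count: 6.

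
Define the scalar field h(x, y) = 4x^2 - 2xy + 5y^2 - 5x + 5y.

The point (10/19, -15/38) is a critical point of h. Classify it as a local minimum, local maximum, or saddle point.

The Hessian of h is constant: H = [[8, -2], [-2, 10]].
det(H) = 8·10 − (-2)² = 76.
det(H) > 0 and tr(H) = 18 > 0, so H is positive definite and the point is a local minimum.

local minimum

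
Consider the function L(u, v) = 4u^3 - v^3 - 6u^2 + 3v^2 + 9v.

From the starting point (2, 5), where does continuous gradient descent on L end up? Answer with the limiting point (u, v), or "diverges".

L is separable, so gradient descent decouples: u follows -∂L/∂u, v follows -∂L/∂v.
∂L/∂u = 12u(u - 1); at u=2 this is 24, so u decreases.
∂L/∂v = -3(v - 3)(v + 1); at v=5 this is -36, so v increases.
The v-coordinate has no critical point in that direction and runs off to infinity.

diverges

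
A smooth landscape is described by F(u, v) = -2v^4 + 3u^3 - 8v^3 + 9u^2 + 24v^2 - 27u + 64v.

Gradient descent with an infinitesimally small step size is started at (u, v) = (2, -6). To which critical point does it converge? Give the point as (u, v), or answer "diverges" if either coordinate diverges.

F is separable, so gradient descent decouples: u follows -∂F/∂u, v follows -∂F/∂v.
∂F/∂u = 9(u - 1)(u + 3); at u=2 this is 45, so u decreases.
∂F/∂v = -8(v - 2)(v + 1)(v + 4); at v=-6 this is 640, so v decreases.
The v-coordinate has no critical point in that direction and runs off to infinity.

diverges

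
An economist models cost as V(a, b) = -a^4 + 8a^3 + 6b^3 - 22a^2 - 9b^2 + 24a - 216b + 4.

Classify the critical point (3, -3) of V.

local maximum

The mixed partial ∂²V/∂a∂b is 0, so the Hessian at any point is diag(V_aa, V_bb) = diag(4(-3a^2 + 12a - 11), 18(2b - 1)).
At (3, -3): H = diag(-8, -126).
Both eigenvalues are negative, so H is negative definite: a local maximum.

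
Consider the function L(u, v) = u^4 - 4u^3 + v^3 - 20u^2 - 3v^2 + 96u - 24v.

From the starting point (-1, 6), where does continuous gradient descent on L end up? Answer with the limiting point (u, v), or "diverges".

(-3, 4)

L is separable, so gradient descent decouples: u follows -∂L/∂u, v follows -∂L/∂v.
∂L/∂u = 4(u - 4)(u - 2)(u + 3); at u=-1 this is 120, so u decreases.
∂L/∂v = 3(v - 4)(v + 2); at v=6 this is 48, so v decreases.
u converges to its nearest critical value -3 (a local min of the u-part); v converges to 4. The iterate converges to (-3, 4).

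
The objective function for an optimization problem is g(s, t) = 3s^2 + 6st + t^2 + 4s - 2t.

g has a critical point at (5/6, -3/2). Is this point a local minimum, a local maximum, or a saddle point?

saddle point

The Hessian of g is constant: H = [[6, 6], [6, 2]].
det(H) = 6·2 − 6² = -24.
Since det(H) < 0, H is indefinite and the critical point is a saddle point.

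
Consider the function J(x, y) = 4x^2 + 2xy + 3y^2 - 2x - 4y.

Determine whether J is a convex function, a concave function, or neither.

convex

J is quadratic, so its Hessian is the constant matrix H = [[8, 2], [2, 6]].
det(H) = 44, tr(H) = 14.
det(H) > 0 and tr(H) > 0, so H is positive definite everywhere: convex.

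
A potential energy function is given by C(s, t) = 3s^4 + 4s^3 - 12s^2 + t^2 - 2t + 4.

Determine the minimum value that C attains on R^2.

-29

C(s,t) separates as P(s) + Q(t) + 4, so its minimum is min P + min Q + 4.
P'(s) = 12s(s - 1)(s + 2) vanishes at s ∈ {-2, 0, 1}; Q'(t) = 2(t - 1) vanishes at t ∈ {1}.
Local minima of P (where P''>0): P(-2)=-32, P(1)=-5. Local minima of Q: Q(1)=-1.
So the global minimum of C is P(-2) + Q(1) + 4 = -32 − 1 + 4 = -29, attained at (-2, 1).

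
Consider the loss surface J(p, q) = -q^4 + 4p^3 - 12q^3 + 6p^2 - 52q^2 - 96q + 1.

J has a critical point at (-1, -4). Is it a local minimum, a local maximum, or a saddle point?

local maximum

The mixed partial ∂²J/∂p∂q is 0, so the Hessian at any point is diag(J_pp, J_qq) = diag(12(2p + 1), -4(3q^2 + 18q + 26)).
At (-1, -4): H = diag(-12, -8).
Both eigenvalues are negative, so H is negative definite: a local maximum.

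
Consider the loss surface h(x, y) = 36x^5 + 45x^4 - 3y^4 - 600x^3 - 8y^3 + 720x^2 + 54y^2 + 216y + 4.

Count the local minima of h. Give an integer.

h separates as a function of x plus a function of y, so ∇h=0 decouples.
∂h/∂x = 180x(x - 2)(x - 1)(x + 4) = 0 at x ∈ {-4, 0, 1, 2}; ∂h/∂y = -12(y - 3)(y + 2)(y + 3) = 0 at y ∈ {-3, -2, 3}.
The Hessian is diagonal: diag(h_xx, h_yy). Second derivatives: h_xx(-4)=-21600, h_xx(0)=1440, h_xx(1)=-900, h_xx(2)=2160; h_yy(-3)=-72, h_yy(-2)=60, h_yy(3)=-360.
Local minima occur where both diagonal entries positive: (0, -2), (2, -2). Count: 2.

2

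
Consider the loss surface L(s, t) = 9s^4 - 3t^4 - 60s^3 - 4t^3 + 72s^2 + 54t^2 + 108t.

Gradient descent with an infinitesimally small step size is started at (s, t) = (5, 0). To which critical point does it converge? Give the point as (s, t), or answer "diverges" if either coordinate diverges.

(4, -1)

L is separable, so gradient descent decouples: s follows -∂L/∂s, t follows -∂L/∂t.
∂L/∂s = 36s(s - 4)(s - 1); at s=5 this is 720, so s decreases.
∂L/∂t = -12(t - 3)(t + 1)(t + 3); at t=0 this is 108, so t decreases.
s converges to its nearest critical value 4 (a local min of the s-part); t converges to -1. The iterate converges to (4, -1).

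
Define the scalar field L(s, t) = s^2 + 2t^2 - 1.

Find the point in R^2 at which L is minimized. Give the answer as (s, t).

L(s,t) separates as P(s) + Q(t) − 1, so its minimum is min P + min Q − 1.
P'(s) = 2s vanishes at s ∈ {0}; Q'(t) = 4t vanishes at t ∈ {0}.
Local minima of P (where P''>0): P(0)=0. Local minima of Q: Q(0)=0.
So the global minimum of L is P(0) + Q(0) − 1 = 0 + 0 − 1 = -1, attained at (0, 0).

(0, 0)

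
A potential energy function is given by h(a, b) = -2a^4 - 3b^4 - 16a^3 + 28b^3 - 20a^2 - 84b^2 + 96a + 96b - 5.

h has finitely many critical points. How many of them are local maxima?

h separates as a function of a plus a function of b, so ∇h=0 decouples.
∂h/∂a = -8(a - 1)(a + 3)(a + 4) = 0 at a ∈ {-4, -3, 1}; ∂h/∂b = -12(b - 4)(b - 2)(b - 1) = 0 at b ∈ {1, 2, 4}.
The Hessian is diagonal: diag(h_aa, h_bb). Second derivatives: h_aa(-4)=-40, h_aa(-3)=32, h_aa(1)=-160; h_bb(1)=-36, h_bb(2)=24, h_bb(4)=-72.
Local maxima occur where both diagonal entries negative: (-4, 1), (-4, 4), (1, 1), (1, 4). Count: 4.

4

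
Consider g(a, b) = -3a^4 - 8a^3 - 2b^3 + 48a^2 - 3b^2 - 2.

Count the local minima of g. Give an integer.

g separates as a function of a plus a function of b, so ∇g=0 decouples.
∂g/∂a = -12a(a - 2)(a + 4) = 0 at a ∈ {-4, 0, 2}; ∂g/∂b = -6b(b + 1) = 0 at b ∈ {-1, 0}.
The Hessian is diagonal: diag(g_aa, g_bb). Second derivatives: g_aa(-4)=-288, g_aa(0)=96, g_aa(2)=-144; g_bb(-1)=6, g_bb(0)=-6.
Local minima occur where both diagonal entries positive: (0, -1). Count: 1.

1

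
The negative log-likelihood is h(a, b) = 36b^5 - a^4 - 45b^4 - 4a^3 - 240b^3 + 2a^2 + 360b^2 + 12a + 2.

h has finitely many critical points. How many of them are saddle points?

6

h separates as a function of a plus a function of b, so ∇h=0 decouples.
∂h/∂a = -4(a - 1)(a + 1)(a + 3) = 0 at a ∈ {-3, -1, 1}; ∂h/∂b = 180b(b - 2)(b - 1)(b + 2) = 0 at b ∈ {-2, 0, 1, 2}.
The Hessian is diagonal: diag(h_aa, h_bb). Second derivatives: h_aa(-3)=-32, h_aa(-1)=16, h_aa(1)=-32; h_bb(-2)=-4320, h_bb(0)=720, h_bb(1)=-540, h_bb(2)=1440.
Saddle points occur where the two diagonal entries have opposite signs: (-3, 0), (-3, 2), (-1, -2), (-1, 1), (1, 0), (1, 2). Count: 6.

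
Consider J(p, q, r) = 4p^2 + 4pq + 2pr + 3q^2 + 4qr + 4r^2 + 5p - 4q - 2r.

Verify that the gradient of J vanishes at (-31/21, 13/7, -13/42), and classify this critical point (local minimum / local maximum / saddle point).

∇J = (8p + 4q + 2r + 5, 4p + 6q + 4r - 4, 2p + 4q + 8r - 2); substituting (-31/21, 13/7, -13/42) gives ∇J = (0, 0, 0), so (-31/21, 13/7, -13/42) is indeed a critical point.
The Hessian is constant: H = [[8, 4, 2], [4, 6, 4], [2, 4, 8]].
Leading principal minors: Δ₁ = 8, Δ₂ = 32, Δ₃ = 168.
All leading minors are positive, so H is positive definite: a local minimum.

local minimum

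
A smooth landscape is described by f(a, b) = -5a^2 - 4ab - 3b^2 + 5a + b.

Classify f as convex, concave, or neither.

concave

f is quadratic, so its Hessian is the constant matrix H = [[-10, -4], [-4, -6]].
det(H) = 44, tr(H) = -16.
det(H) > 0 and tr(H) < 0, so H is negative definite everywhere: concave.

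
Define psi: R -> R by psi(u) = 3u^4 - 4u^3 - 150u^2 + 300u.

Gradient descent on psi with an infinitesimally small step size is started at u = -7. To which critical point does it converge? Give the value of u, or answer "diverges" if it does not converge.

-5

psi'(u) = 12(u - 5)(u - 1)(u + 5), so psi'(-7) = -2304.
Gradient descent moves in the -psi' direction, i.e. u is increasing.
The nearest critical point in that direction is u = -5, where psi'' = 720 > 0 (a local minimum). The iterate converges there.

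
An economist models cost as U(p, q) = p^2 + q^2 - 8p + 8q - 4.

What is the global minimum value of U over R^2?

U(p,q) separates as A(p) + B(q) − 4, so its minimum is min A + min B − 4.
A'(p) = 2p - 8 vanishes at p ∈ {4}; B'(q) = 2q + 8 vanishes at q ∈ {-4}.
Local minima of A (where A''>0): A(4)=-16. Local minima of B: B(-4)=-16.
So the global minimum of U is A(4) + B(-4) − 4 = -16 − 16 − 4 = -36, attained at (4, -4).

-36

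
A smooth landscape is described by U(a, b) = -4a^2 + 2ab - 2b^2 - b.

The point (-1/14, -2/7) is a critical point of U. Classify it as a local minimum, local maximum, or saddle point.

local maximum

The Hessian of U is constant: H = [[-8, 2], [2, -4]].
det(H) = (-8)·(-4) − 2² = 28.
det(H) > 0 and tr(H) = -12 < 0, so H is negative definite and the point is a local maximum.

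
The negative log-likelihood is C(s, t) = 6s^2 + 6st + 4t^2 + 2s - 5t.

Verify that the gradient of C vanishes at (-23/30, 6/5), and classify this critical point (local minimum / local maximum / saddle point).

local minimum

∇C = (12s + 6t + 2, 6s + 8t - 5); substituting (-23/30, 6/5) gives ∇C = (0, 0), so (-23/30, 6/5) is indeed a critical point.
The Hessian of C is constant: H = [[12, 6], [6, 8]].
det(H) = 12·8 − 6² = 60.
det(H) > 0 and tr(H) = 20 > 0, so H is positive definite and the point is a local minimum.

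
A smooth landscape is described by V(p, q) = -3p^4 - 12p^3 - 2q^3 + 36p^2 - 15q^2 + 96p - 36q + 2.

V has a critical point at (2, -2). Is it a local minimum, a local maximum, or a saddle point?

local maximum

The mixed partial ∂²V/∂p∂q is 0, so the Hessian at any point is diag(V_pp, V_qq) = diag(36(-p^2 - 2p + 2), -6(2q + 5)).
At (2, -2): H = diag(-216, -6).
Both eigenvalues are negative, so H is negative definite: a local maximum.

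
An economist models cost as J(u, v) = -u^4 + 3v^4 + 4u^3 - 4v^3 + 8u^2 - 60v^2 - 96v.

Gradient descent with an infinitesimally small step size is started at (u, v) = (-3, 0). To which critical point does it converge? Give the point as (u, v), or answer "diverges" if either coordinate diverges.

J is separable, so gradient descent decouples: u follows -∂J/∂u, v follows -∂J/∂v.
∂J/∂u = -4u(u - 4)(u + 1); at u=-3 this is 168, so u decreases.
∂J/∂v = 12(v - 4)(v + 1)(v + 2); at v=0 this is -96, so v increases.
The u-coordinate has no critical point in that direction and runs off to infinity.

diverges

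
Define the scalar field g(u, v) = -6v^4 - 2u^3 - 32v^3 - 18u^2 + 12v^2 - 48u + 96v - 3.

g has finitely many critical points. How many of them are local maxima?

2

g separates as a function of u plus a function of v, so ∇g=0 decouples.
∂g/∂u = -6(u + 2)(u + 4) = 0 at u ∈ {-4, -2}; ∂g/∂v = -24(v - 1)(v + 1)(v + 4) = 0 at v ∈ {-4, -1, 1}.
The Hessian is diagonal: diag(g_uu, g_vv). Second derivatives: g_uu(-4)=12, g_uu(-2)=-12; g_vv(-4)=-360, g_vv(-1)=144, g_vv(1)=-240.
Local maxima occur where both diagonal entries negative: (-2, -4), (-2, 1). Count: 2.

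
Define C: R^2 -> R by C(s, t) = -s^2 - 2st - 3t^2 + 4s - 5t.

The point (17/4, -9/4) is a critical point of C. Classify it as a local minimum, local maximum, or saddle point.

The Hessian of C is constant: H = [[-2, -2], [-2, -6]].
det(H) = (-2)·(-6) − (-2)² = 8.
det(H) > 0 and tr(H) = -8 < 0, so H is negative definite and the point is a local maximum.

local maximum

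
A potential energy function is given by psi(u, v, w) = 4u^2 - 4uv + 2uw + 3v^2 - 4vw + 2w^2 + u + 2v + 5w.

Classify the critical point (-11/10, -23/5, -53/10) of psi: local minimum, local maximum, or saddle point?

The Hessian is constant: H = [[8, -4, 2], [-4, 6, -4], [2, -4, 4]].
Leading principal minors: Δ₁ = 8, Δ₂ = 32, Δ₃ = 40.
All leading minors are positive, so H is positive definite: a local minimum.

local minimum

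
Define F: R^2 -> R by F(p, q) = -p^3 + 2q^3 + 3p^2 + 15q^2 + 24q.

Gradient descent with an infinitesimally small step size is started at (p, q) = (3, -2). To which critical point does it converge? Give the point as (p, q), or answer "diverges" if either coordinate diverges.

F is separable, so gradient descent decouples: p follows -∂F/∂p, q follows -∂F/∂q.
∂F/∂p = -3p(p - 2); at p=3 this is -9, so p increases.
∂F/∂q = 6(q + 1)(q + 4); at q=-2 this is -12, so q increases.
The p-coordinate has no critical point in that direction and runs off to infinity.

diverges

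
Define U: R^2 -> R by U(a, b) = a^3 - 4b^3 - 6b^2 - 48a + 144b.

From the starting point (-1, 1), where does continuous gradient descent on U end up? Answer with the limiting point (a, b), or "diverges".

U is separable, so gradient descent decouples: a follows -∂U/∂a, b follows -∂U/∂b.
∂U/∂a = 3(a - 4)(a + 4); at a=-1 this is -45, so a increases.
∂U/∂b = -12(b - 3)(b + 4); at b=1 this is 120, so b decreases.
a converges to its nearest critical value 4 (a local min of the a-part); b converges to -4. The iterate converges to (4, -4).

(4, -4)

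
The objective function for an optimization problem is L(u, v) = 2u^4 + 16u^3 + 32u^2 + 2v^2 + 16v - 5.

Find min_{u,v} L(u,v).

-37

L(u,v) separates as P(u) + Q(v) − 5, so its minimum is min P + min Q − 5.
P'(u) = 8u(u + 2)(u + 4) vanishes at u ∈ {-4, -2, 0}; Q'(v) = 4v + 16 vanishes at v ∈ {-4}.
Local minima of P (where P''>0): P(-4)=0, P(0)=0. Local minima of Q: Q(-4)=-32.
So the global minimum of L is P(-4) + Q(-4) − 5 = 0 − 32 − 5 = -37, attained at (-4, -4).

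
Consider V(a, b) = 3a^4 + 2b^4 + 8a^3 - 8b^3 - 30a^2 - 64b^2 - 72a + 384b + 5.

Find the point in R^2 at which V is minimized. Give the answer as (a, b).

V(a,b) separates as P(a) + Q(b) + 5, so its minimum is min P + min Q + 5.
P'(a) = 12(a - 2)(a + 1)(a + 3) vanishes at a ∈ {-3, -1, 2}; Q'(b) = 8(b - 4)(b - 3)(b + 4) vanishes at b ∈ {-4, 3, 4}.
Local minima of P (where P''>0): P(-3)=-27, P(2)=-152. Local minima of Q: Q(-4)=-1536, Q(4)=512.
So the global minimum of V is P(2) + Q(-4) + 5 = -152 − 1536 + 5 = -1683, attained at (2, -4).

(2, -4)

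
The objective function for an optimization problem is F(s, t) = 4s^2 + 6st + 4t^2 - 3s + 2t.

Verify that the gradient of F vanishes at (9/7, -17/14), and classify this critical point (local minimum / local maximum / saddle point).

local minimum

∇F = (8s + 6t - 3, 6s + 8t + 2); substituting (9/7, -17/14) gives ∇F = (0, 0), so (9/7, -17/14) is indeed a critical point.
The Hessian of F is constant: H = [[8, 6], [6, 8]].
det(H) = 8·8 − 6² = 28.
det(H) > 0 and tr(H) = 16 > 0, so H is positive definite and the point is a local minimum.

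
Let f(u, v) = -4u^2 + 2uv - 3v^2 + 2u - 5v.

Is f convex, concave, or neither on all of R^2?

f is quadratic, so its Hessian is the constant matrix H = [[-8, 2], [2, -6]].
det(H) = 44, tr(H) = -14.
det(H) > 0 and tr(H) < 0, so H is negative definite everywhere: concave.

concave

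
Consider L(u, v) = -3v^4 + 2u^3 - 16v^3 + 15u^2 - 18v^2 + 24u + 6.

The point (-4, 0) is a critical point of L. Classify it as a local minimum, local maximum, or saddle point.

The mixed partial ∂²L/∂u∂v is 0, so the Hessian at any point is diag(L_uu, L_vv) = diag(6(2u + 5), -12(3v^2 + 8v + 3)).
At (-4, 0): H = diag(-18, -36).
Both eigenvalues are negative, so H is negative definite: a local maximum.

local maximum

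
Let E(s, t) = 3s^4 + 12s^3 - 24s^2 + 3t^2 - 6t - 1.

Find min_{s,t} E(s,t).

-388

E(s,t) separates as P(s) + Q(t) − 1, so its minimum is min P + min Q − 1.
P'(s) = 12s(s - 1)(s + 4) vanishes at s ∈ {-4, 0, 1}; Q'(t) = 6(t - 1) vanishes at t ∈ {1}.
Local minima of P (where P''>0): P(-4)=-384, P(1)=-9. Local minima of Q: Q(1)=-3.
So the global minimum of E is P(-4) + Q(1) − 1 = -384 − 3 − 1 = -388, attained at (-4, 1).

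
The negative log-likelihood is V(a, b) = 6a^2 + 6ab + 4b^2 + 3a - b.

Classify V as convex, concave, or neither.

V is quadratic, so its Hessian is the constant matrix H = [[12, 6], [6, 8]].
det(H) = 60, tr(H) = 20.
det(H) > 0 and tr(H) > 0, so H is positive definite everywhere: convex.

convex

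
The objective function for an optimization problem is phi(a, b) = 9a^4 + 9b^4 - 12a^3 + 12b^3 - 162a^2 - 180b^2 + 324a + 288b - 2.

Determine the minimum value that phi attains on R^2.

-3875

phi(a,b) separates as P(a) + Q(b) − 2, so its minimum is min P + min Q − 2.
P'(a) = 36(a - 3)(a - 1)(a + 3) vanishes at a ∈ {-3, 1, 3}; Q'(b) = 36(b - 2)(b - 1)(b + 4) vanishes at b ∈ {-4, 1, 2}.
Local minima of P (where P''>0): P(-3)=-1377, P(3)=-81. Local minima of Q: Q(-4)=-2496, Q(2)=96.
So the global minimum of phi is P(-3) + Q(-4) − 2 = -1377 − 2496 − 2 = -3875, attained at (-3, -4).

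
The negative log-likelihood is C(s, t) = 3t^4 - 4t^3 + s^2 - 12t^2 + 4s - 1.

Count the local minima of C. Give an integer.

2

C separates as a function of s plus a function of t, so ∇C=0 decouples.
∂C/∂s = 2(s + 2) = 0 at s ∈ {-2}; ∂C/∂t = 12t(t - 2)(t + 1) = 0 at t ∈ {-1, 0, 2}.
The Hessian is diagonal: diag(C_ss, C_tt). Second derivatives: C_ss(-2)=2; C_tt(-1)=36, C_tt(0)=-24, C_tt(2)=72.
Local minima occur where both diagonal entries positive: (-2, -1), (-2, 2). Count: 2.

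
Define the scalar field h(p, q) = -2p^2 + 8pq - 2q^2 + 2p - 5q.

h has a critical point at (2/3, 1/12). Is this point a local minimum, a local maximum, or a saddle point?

saddle point

The Hessian of h is constant: H = [[-4, 8], [8, -4]].
det(H) = (-4)·(-4) − 8² = -48.
Since det(H) < 0, H is indefinite and the critical point is a saddle point.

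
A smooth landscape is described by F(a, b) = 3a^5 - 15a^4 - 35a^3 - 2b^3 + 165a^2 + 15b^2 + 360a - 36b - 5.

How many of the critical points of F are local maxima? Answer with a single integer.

2

F separates as a function of a plus a function of b, so ∇F=0 decouples.
∂F/∂a = 15(a - 4)(a - 3)(a + 1)(a + 2) = 0 at a ∈ {-2, -1, 3, 4}; ∂F/∂b = -6(b - 3)(b - 2) = 0 at b ∈ {2, 3}.
The Hessian is diagonal: diag(F_aa, F_bb). Second derivatives: F_aa(-2)=-450, F_aa(-1)=300, F_aa(3)=-300, F_aa(4)=450; F_bb(2)=6, F_bb(3)=-6.
Local maxima occur where both diagonal entries negative: (-2, 3), (3, 3). Count: 2.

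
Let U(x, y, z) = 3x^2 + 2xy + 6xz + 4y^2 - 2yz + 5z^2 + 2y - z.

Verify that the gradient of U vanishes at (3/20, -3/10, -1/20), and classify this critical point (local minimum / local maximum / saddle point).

local minimum

∇U = (6x + 2y + 6z, 2x + 8y - 2z + 2, 6x - 2y + 10z - 1); substituting (3/20, -3/10, -1/20) gives ∇U = (0, 0, 0), so (3/20, -3/10, -1/20) is indeed a critical point.
The Hessian is constant: H = [[6, 2, 6], [2, 8, -2], [6, -2, 10]].
Leading principal minors: Δ₁ = 6, Δ₂ = 44, Δ₃ = 80.
All leading minors are positive, so H is positive definite: a local minimum.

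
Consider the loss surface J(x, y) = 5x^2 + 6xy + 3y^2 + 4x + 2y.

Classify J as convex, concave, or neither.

convex

J is quadratic, so its Hessian is the constant matrix H = [[10, 6], [6, 6]].
det(H) = 24, tr(H) = 16.
det(H) > 0 and tr(H) > 0, so H is positive definite everywhere: convex.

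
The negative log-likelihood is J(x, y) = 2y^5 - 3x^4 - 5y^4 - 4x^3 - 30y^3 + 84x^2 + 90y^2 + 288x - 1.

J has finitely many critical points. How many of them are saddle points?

6

J separates as a function of x plus a function of y, so ∇J=0 decouples.
∂J/∂x = -12(x - 4)(x + 2)(x + 3) = 0 at x ∈ {-3, -2, 4}; ∂J/∂y = 10y(y - 3)(y - 2)(y + 3) = 0 at y ∈ {-3, 0, 2, 3}.
The Hessian is diagonal: diag(J_xx, J_yy). Second derivatives: J_xx(-3)=-84, J_xx(-2)=72, J_xx(4)=-504; J_yy(-3)=-900, J_yy(0)=180, J_yy(2)=-100, J_yy(3)=180.
Saddle points occur where the two diagonal entries have opposite signs: (-3, 0), (-3, 3), (-2, -3), (-2, 2), (4, 0), (4, 3). Count: 6.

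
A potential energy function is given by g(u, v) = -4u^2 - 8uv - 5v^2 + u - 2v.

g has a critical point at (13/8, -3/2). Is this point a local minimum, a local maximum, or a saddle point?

The Hessian of g is constant: H = [[-8, -8], [-8, -10]].
det(H) = (-8)·(-10) − (-8)² = 16.
det(H) > 0 and tr(H) = -18 < 0, so H is negative definite and the point is a local maximum.

local maximum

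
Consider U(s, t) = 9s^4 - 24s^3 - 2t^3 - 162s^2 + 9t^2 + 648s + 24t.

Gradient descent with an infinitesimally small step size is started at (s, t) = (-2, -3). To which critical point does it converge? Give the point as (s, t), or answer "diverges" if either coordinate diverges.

U is separable, so gradient descent decouples: s follows -∂U/∂s, t follows -∂U/∂t.
∂U/∂s = 36(s - 3)(s - 2)(s + 3); at s=-2 this is 720, so s decreases.
∂U/∂t = -6(t - 4)(t + 1); at t=-3 this is -84, so t increases.
s converges to its nearest critical value -3 (a local min of the s-part); t converges to -1. The iterate converges to (-3, -1).

(-3, -1)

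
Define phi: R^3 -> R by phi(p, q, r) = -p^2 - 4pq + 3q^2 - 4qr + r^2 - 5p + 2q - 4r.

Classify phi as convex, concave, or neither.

neither

phi is quadratic, so its Hessian is the constant matrix H = [[-2, -4, 0], [-4, 6, -4], [0, -4, 2]].
Leading principal minors: -2, -28, -24.
Neither pattern holds ⇒ H is indefinite ⇒ neither convex nor concave.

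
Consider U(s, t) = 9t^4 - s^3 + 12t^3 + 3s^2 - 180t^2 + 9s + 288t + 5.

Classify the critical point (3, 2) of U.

saddle point

The mixed partial ∂²U/∂s∂t is 0, so the Hessian at any point is diag(U_ss, U_tt) = diag(6(-s + 1), 36(3t^2 + 2t - 10)).
At (3, 2): H = diag(-12, 216).
The eigenvalues have opposite signs, so H is indefinite: a saddle point.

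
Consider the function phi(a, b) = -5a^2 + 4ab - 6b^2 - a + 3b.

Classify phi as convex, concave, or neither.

concave

phi is quadratic, so its Hessian is the constant matrix H = [[-10, 4], [4, -12]].
det(H) = 104, tr(H) = -22.
det(H) > 0 and tr(H) < 0, so H is negative definite everywhere: concave.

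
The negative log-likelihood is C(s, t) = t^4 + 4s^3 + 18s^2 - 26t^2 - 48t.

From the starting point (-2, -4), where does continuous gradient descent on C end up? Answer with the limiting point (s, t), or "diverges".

C is separable, so gradient descent decouples: s follows -∂C/∂s, t follows -∂C/∂t.
∂C/∂s = 12s(s + 3); at s=-2 this is -24, so s increases.
∂C/∂t = 4(t - 4)(t + 1)(t + 3); at t=-4 this is -96, so t increases.
s converges to its nearest critical value 0 (a local min of the s-part); t converges to -3. The iterate converges to (0, -3).

(0, -3)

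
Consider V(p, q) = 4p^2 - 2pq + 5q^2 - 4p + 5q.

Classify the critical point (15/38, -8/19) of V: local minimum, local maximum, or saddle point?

The Hessian of V is constant: H = [[8, -2], [-2, 10]].
det(H) = 8·10 − (-2)² = 76.
det(H) > 0 and tr(H) = 18 > 0, so H is positive definite and the point is a local minimum.

local minimum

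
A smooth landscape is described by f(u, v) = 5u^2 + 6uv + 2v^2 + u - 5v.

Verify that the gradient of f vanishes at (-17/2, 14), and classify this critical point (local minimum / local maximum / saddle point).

∇f = (10u + 6v + 1, 6u + 4v - 5); substituting (-17/2, 14) gives ∇f = (0, 0), so (-17/2, 14) is indeed a critical point.
The Hessian of f is constant: H = [[10, 6], [6, 4]].
det(H) = 10·4 − 6² = 4.
det(H) > 0 and tr(H) = 14 > 0, so H is positive definite and the point is a local minimum.

local minimum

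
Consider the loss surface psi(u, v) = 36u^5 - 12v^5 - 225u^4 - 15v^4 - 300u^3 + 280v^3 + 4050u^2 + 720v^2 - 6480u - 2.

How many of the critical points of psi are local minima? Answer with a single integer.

4

psi separates as a function of u plus a function of v, so ∇psi=0 decouples.
∂psi/∂u = 180(u - 4)(u - 3)(u - 1)(u + 3) = 0 at u ∈ {-3, 1, 3, 4}; ∂psi/∂v = -60v(v - 4)(v + 2)(v + 3) = 0 at v ∈ {-3, -2, 0, 4}.
The Hessian is diagonal: diag(psi_uu, psi_vv). Second derivatives: psi_uu(-3)=-30240, psi_uu(1)=4320, psi_uu(3)=-2160, psi_uu(4)=3780; psi_vv(-3)=1260, psi_vv(-2)=-720, psi_vv(0)=1440, psi_vv(4)=-10080.
Local minima occur where both diagonal entries positive: (1, -3), (1, 0), (4, -3), (4, 0). Count: 4.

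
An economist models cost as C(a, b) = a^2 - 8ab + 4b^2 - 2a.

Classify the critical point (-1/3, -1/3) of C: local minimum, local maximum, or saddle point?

saddle point

The Hessian of C is constant: H = [[2, -8], [-8, 8]].
det(H) = 2·8 − (-8)² = -48.
Since det(H) < 0, H is indefinite and the critical point is a saddle point.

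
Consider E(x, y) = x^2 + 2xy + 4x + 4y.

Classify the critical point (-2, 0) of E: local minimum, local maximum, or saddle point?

saddle point

The Hessian of E is constant: H = [[2, 2], [2, 0]].
det(H) = 2·0 − 2² = -4.
Since det(H) < 0, H is indefinite and the critical point is a saddle point.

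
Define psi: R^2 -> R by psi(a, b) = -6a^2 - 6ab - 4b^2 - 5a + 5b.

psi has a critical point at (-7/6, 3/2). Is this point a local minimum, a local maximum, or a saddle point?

local maximum

The Hessian of psi is constant: H = [[-12, -6], [-6, -8]].
det(H) = (-12)·(-8) − (-6)² = 60.
det(H) > 0 and tr(H) = -20 < 0, so H is negative definite and the point is a local maximum.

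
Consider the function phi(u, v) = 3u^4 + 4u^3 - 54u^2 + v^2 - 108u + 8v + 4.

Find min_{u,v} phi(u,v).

-471

phi(u,v) separates as P(u) + Q(v) + 4, so its minimum is min P + min Q + 4.
P'(u) = 12(u - 3)(u + 1)(u + 3) vanishes at u ∈ {-3, -1, 3}; Q'(v) = 2v + 8 vanishes at v ∈ {-4}.
Local minima of P (where P''>0): P(-3)=-27, P(3)=-459. Local minima of Q: Q(-4)=-16.
So the global minimum of phi is P(3) + Q(-4) + 4 = -459 − 16 + 4 = -471, attained at (3, -4).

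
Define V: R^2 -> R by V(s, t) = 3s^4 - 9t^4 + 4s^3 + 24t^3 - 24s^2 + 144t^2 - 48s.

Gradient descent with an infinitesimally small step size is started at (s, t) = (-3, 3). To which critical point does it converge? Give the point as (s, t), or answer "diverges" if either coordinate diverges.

(-2, 0)

V is separable, so gradient descent decouples: s follows -∂V/∂s, t follows -∂V/∂t.
∂V/∂s = 12(s - 2)(s + 1)(s + 2); at s=-3 this is -120, so s increases.
∂V/∂t = -36t(t - 4)(t + 2); at t=3 this is 540, so t decreases.
s converges to its nearest critical value -2 (a local min of the s-part); t converges to 0. The iterate converges to (-2, 0).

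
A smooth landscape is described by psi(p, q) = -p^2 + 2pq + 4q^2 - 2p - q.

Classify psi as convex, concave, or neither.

psi is quadratic, so its Hessian is the constant matrix H = [[-2, 2], [2, 8]].
det(H) = -20, tr(H) = 6.
det(H) < 0, so H is indefinite: neither convex nor concave.

neither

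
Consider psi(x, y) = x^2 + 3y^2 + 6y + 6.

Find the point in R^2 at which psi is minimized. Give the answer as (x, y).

psi(x,y) separates as P(x) + Q(y) + 6, so its minimum is min P + min Q + 6.
P'(x) = 2x vanishes at x ∈ {0}; Q'(y) = 6y + 6 vanishes at y ∈ {-1}.
Local minima of P (where P''>0): P(0)=0. Local minima of Q: Q(-1)=-3.
So the global minimum of psi is P(0) + Q(-1) + 6 = 0 − 3 + 6 = 3, attained at (0, -1).

(0, -1)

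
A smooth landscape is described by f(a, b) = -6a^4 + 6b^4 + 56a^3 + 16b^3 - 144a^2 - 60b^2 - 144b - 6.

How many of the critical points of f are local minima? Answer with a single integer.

2

f separates as a function of a plus a function of b, so ∇f=0 decouples.
∂f/∂a = -24a(a - 4)(a - 3) = 0 at a ∈ {0, 3, 4}; ∂f/∂b = 24(b - 2)(b + 1)(b + 3) = 0 at b ∈ {-3, -1, 2}.
The Hessian is diagonal: diag(f_aa, f_bb). Second derivatives: f_aa(0)=-288, f_aa(3)=72, f_aa(4)=-96; f_bb(-3)=240, f_bb(-1)=-144, f_bb(2)=360.
Local minima occur where both diagonal entries positive: (3, -3), (3, 2). Count: 2.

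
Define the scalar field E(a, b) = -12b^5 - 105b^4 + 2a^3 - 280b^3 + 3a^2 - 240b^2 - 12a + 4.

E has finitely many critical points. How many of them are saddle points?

4

E separates as a function of a plus a function of b, so ∇E=0 decouples.
∂E/∂a = 6(a - 1)(a + 2) = 0 at a ∈ {-2, 1}; ∂E/∂b = -60b(b + 1)(b + 2)(b + 4) = 0 at b ∈ {-4, -2, -1, 0}.
The Hessian is diagonal: diag(E_aa, E_bb). Second derivatives: E_aa(-2)=-18, E_aa(1)=18; E_bb(-4)=1440, E_bb(-2)=-240, E_bb(-1)=180, E_bb(0)=-480.
Saddle points occur where the two diagonal entries have opposite signs: (-2, -4), (-2, -1), (1, -2), (1, 0). Count: 4.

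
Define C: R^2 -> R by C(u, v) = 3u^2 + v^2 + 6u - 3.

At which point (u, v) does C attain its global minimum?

C(u,v) separates as P(u) + Q(v) − 3, so its minimum is min P + min Q − 3.
P'(u) = 6u + 6 vanishes at u ∈ {-1}; Q'(v) = 2v vanishes at v ∈ {0}.
Local minima of P (where P''>0): P(-1)=-3. Local minima of Q: Q(0)=0.
So the global minimum of C is P(-1) + Q(0) − 3 = -3 + 0 − 3 = -6, attained at (-1, 0).

(-1, 0)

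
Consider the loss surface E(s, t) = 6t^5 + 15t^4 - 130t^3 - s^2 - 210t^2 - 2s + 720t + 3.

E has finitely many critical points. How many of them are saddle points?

2

E separates as a function of s plus a function of t, so ∇E=0 decouples.
∂E/∂s = -2(s + 1) = 0 at s ∈ {-1}; ∂E/∂t = 30(t - 3)(t - 1)(t + 2)(t + 4) = 0 at t ∈ {-4, -2, 1, 3}.
The Hessian is diagonal: diag(E_ss, E_tt). Second derivatives: E_ss(-1)=-2; E_tt(-4)=-2100, E_tt(-2)=900, E_tt(1)=-900, E_tt(3)=2100.
Saddle points occur where the two diagonal entries have opposite signs: (-1, -2), (-1, 3). Count: 2.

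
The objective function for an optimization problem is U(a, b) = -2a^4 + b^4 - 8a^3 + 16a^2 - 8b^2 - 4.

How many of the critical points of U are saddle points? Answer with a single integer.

5

U separates as a function of a plus a function of b, so ∇U=0 decouples.
∂U/∂a = -8a(a - 1)(a + 4) = 0 at a ∈ {-4, 0, 1}; ∂U/∂b = 4b(b - 2)(b + 2) = 0 at b ∈ {-2, 0, 2}.
The Hessian is diagonal: diag(U_aa, U_bb). Second derivatives: U_aa(-4)=-160, U_aa(0)=32, U_aa(1)=-40; U_bb(-2)=32, U_bb(0)=-16, U_bb(2)=32.
Saddle points occur where the two diagonal entries have opposite signs: (-4, -2), (-4, 2), (0, 0), (1, -2), (1, 2). Count: 5.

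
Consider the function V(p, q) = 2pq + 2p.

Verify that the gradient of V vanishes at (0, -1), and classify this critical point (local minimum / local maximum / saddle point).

saddle point

∇V = (2q + 2, 2p); substituting (0, -1) gives ∇V = (0, 0), so (0, -1) is indeed a critical point.
The Hessian of V is constant: H = [[0, 2], [2, 0]].
det(H) = 0·0 − 2² = -4.
Since det(H) < 0, H is indefinite and the critical point is a saddle point.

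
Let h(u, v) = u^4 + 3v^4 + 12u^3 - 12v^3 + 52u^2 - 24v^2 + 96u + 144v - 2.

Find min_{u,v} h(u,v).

-306

h(u,v) separates as P(u) + Q(v) − 2, so its minimum is min P + min Q − 2.
P'(u) = 4(u + 2)(u + 3)(u + 4) vanishes at u ∈ {-4, -3, -2}; Q'(v) = 12(v - 3)(v - 2)(v + 2) vanishes at v ∈ {-2, 2, 3}.
Local minima of P (where P''>0): P(-4)=-64, P(-2)=-64. Local minima of Q: Q(-2)=-240, Q(3)=135.
So the global minimum of h is P(-4) + Q(-2) − 2 = -64 − 240 − 2 = -306, attained at (-4, -2).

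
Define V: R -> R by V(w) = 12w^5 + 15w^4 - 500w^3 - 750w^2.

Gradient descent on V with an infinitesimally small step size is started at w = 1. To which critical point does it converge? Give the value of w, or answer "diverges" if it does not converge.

5

V'(w) = 60w(w - 5)(w + 1)(w + 5), so V'(1) = -2880.
Gradient descent moves in the -V' direction, i.e. w is increasing.
The nearest critical point in that direction is w = 5, where V'' = 18000 > 0 (a local minimum). The iterate converges there.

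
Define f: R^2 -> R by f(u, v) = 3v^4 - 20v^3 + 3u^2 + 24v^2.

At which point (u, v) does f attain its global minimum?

f(u,v) separates as P(u) + Q(v), so its minimum is min P + min Q.
P'(u) = 6u vanishes at u ∈ {0}; Q'(v) = 12v(v - 4)(v - 1) vanishes at v ∈ {0, 1, 4}.
Local minima of P (where P''>0): P(0)=0. Local minima of Q: Q(0)=0, Q(4)=-128.
So the global minimum of f is P(0) + Q(4) = 0 − 128 = -128, attained at (0, 4).

(0, 4)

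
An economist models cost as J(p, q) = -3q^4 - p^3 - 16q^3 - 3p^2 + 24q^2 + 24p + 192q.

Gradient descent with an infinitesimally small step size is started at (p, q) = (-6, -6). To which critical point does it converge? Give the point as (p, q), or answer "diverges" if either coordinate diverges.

diverges

J is separable, so gradient descent decouples: p follows -∂J/∂p, q follows -∂J/∂q.
∂J/∂p = -3(p - 2)(p + 4); at p=-6 this is -48, so p increases.
∂J/∂q = -12(q - 2)(q + 2)(q + 4); at q=-6 this is 768, so q decreases.
The q-coordinate has no critical point in that direction and runs off to infinity.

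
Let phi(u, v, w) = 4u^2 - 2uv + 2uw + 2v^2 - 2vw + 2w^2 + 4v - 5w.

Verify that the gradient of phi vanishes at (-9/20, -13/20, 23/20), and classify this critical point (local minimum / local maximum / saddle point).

local minimum

∇phi = (8u - 2v + 2w, -2u + 4v - 2w + 4, 2u - 2v + 4w - 5); substituting (-9/20, -13/20, 23/20) gives ∇phi = (0, 0, 0), so (-9/20, -13/20, 23/20) is indeed a critical point.
The Hessian is constant: H = [[8, -2, 2], [-2, 4, -2], [2, -2, 4]].
Leading principal minors: Δ₁ = 8, Δ₂ = 28, Δ₃ = 80.
All leading minors are positive, so H is positive definite: a local minimum.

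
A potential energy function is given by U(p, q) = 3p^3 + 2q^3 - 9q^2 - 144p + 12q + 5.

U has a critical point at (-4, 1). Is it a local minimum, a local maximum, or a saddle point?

local maximum

The mixed partial ∂²U/∂p∂q is 0, so the Hessian at any point is diag(U_pp, U_qq) = diag(18p, 6(2q - 3)).
At (-4, 1): H = diag(-72, -6).
Both eigenvalues are negative, so H is negative definite: a local maximum.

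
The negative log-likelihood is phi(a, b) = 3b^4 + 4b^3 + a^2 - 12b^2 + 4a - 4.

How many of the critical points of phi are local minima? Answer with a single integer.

2

phi separates as a function of a plus a function of b, so ∇phi=0 decouples.
∂phi/∂a = 2(a + 2) = 0 at a ∈ {-2}; ∂phi/∂b = 12b(b - 1)(b + 2) = 0 at b ∈ {-2, 0, 1}.
The Hessian is diagonal: diag(phi_aa, phi_bb). Second derivatives: phi_aa(-2)=2; phi_bb(-2)=72, phi_bb(0)=-24, phi_bb(1)=36.
Local minima occur where both diagonal entries positive: (-2, -2), (-2, 1). Count: 2.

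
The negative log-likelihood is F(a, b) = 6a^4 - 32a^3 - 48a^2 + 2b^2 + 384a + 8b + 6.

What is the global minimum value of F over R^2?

-610

F(a,b) separates as P(a) + Q(b) + 6, so its minimum is min P + min Q + 6.
P'(a) = 24(a - 4)(a - 2)(a + 2) vanishes at a ∈ {-2, 2, 4}; Q'(b) = 4b + 8 vanishes at b ∈ {-2}.
Local minima of P (where P''>0): P(-2)=-608, P(4)=256. Local minima of Q: Q(-2)=-8.
So the global minimum of F is P(-2) + Q(-2) + 6 = -608 − 8 + 6 = -610, attained at (-2, -2).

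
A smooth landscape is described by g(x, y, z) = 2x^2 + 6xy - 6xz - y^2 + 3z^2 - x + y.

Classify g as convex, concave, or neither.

g is quadratic, so its Hessian is the constant matrix H = [[4, 6, -6], [6, -2, 0], [-6, 0, 6]].
Leading principal minors: 4, -44, -192.
Neither pattern holds ⇒ H is indefinite ⇒ neither convex nor concave.

neither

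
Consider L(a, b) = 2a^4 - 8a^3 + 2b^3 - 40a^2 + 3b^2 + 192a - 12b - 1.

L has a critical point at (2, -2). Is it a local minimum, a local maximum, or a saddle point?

local maximum

The mixed partial ∂²L/∂a∂b is 0, so the Hessian at any point is diag(L_aa, L_bb) = diag(8(3a^2 - 6a - 10), 6(2b + 1)).
At (2, -2): H = diag(-80, -18).
Both eigenvalues are negative, so H is negative definite: a local maximum.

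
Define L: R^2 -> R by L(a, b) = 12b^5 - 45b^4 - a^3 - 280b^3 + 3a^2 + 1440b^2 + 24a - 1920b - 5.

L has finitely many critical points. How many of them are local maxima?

2

L separates as a function of a plus a function of b, so ∇L=0 decouples.
∂L/∂a = -3(a - 4)(a + 2) = 0 at a ∈ {-2, 4}; ∂L/∂b = 60(b - 4)(b - 2)(b - 1)(b + 4) = 0 at b ∈ {-4, 1, 2, 4}.
The Hessian is diagonal: diag(L_aa, L_bb). Second derivatives: L_aa(-2)=18, L_aa(4)=-18; L_bb(-4)=-14400, L_bb(1)=900, L_bb(2)=-720, L_bb(4)=2880.
Local maxima occur where both diagonal entries negative: (4, -4), (4, 2). Count: 2.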